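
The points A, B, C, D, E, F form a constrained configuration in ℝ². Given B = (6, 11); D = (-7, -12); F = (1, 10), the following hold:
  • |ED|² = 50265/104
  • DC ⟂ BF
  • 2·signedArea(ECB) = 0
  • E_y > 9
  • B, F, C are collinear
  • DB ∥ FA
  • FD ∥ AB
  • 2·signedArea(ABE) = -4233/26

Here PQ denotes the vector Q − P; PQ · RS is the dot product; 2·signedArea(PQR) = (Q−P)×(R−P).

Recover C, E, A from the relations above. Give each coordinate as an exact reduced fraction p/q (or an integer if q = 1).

A = (14, 33)
C = (-142/13, 99/13)
E = (-103/52, 489/52)

1. C_x = -142/13  [B, F, C are collinear ∩ DC ⟂ BF]
2. C_y = 99/13  [B, F, C are collinear ∩ DC ⟂ BF]
   → C = (-142/13, 99/13)
3. E_x = -103/52  [line -44/13·x + 220/13·y + -2156/13 = 0 ∩ |ED|² = 50265/104]
4. E_y = 489/52  [line -44/13·x + 220/13·y + -2156/13 = 0 ∩ |ED|² = 50265/104]
   → E = (-103/52, 489/52)
5. A_x = 14  [FD ∥ AB ∩ DB ∥ FA]
6. A_y = 33  [FD ∥ AB ∩ DB ∥ FA]
   → A = (14, 33)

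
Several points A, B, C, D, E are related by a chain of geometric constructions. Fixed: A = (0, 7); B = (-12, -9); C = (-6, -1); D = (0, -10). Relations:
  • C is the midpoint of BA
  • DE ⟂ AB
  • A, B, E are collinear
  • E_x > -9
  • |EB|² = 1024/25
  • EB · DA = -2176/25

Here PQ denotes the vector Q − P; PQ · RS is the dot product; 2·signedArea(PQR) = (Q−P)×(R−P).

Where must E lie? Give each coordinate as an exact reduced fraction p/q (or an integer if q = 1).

1. E_x = -204/25  [A, B, E are collinear ∩ DE ⟂ AB]
2. E_y = -97/25  [A, B, E are collinear ∩ DE ⟂ AB]
   → E = (-204/25, -97/25)

E = (-204/25, -97/25)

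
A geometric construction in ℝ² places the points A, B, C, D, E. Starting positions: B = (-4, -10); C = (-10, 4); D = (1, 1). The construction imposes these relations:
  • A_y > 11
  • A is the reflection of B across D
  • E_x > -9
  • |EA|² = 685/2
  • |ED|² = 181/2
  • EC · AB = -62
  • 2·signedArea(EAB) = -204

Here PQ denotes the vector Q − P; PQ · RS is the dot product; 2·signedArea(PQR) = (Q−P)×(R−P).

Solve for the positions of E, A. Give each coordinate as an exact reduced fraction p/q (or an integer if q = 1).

A = (6, 12)
E = (-17/2, 1/2)

1. A_x = 6  [A is the reflection of B across D]
2. A_y = 12  [A is the reflection of B across D]
   → A = (6, 12)
3. E_x = -17/2  [EC · AB = -62 ∩ 2·signedArea(EAB) = -204]
4. E_y = 1/2  [EC · AB = -62 ∩ 2·signedArea(EAB) = -204]
   → E = (-17/2, 1/2)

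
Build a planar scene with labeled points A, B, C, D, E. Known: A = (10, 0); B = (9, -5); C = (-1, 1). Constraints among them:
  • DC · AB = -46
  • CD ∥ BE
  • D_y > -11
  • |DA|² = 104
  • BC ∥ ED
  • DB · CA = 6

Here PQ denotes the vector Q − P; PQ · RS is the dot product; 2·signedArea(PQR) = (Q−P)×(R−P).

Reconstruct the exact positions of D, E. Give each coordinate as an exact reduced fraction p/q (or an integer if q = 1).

D = (8, -10)
E = (18, -16)

1. D_x = 8  [DB · CA = 6 ∩ DC · AB = -46]
2. D_y = -10  [DB · CA = 6 ∩ DC · AB = -46]
   → D = (8, -10)
3. E_x = 18  [BC ∥ ED ∩ CD ∥ BE]
4. E_y = -16  [BC ∥ ED ∩ CD ∥ BE]
   → E = (18, -16)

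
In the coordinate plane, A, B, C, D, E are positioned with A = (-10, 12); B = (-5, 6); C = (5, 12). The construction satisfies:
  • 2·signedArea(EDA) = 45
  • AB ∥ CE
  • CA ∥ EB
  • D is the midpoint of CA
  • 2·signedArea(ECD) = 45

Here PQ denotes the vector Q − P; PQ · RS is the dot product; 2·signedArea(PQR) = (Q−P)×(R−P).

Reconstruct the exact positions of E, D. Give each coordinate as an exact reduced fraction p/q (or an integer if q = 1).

D = (-5/2, 12)
E = (10, 6)

1. E_x = 10  [CA ∥ EB ∩ AB ∥ CE]
2. E_y = 6  [CA ∥ EB ∩ AB ∥ CE]
   → E = (10, 6)
3. D_x = -5/2  [D is the midpoint of CA]
4. D_y = 12  [D is the midpoint of CA]
   → D = (-5/2, 12)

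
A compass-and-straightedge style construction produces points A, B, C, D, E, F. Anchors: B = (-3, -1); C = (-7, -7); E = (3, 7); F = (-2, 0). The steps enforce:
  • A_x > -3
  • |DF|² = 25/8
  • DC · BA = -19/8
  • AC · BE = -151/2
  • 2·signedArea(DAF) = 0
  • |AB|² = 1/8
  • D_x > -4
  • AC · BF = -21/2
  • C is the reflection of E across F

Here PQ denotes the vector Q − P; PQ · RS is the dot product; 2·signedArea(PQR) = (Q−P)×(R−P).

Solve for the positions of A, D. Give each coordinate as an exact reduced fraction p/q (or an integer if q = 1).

A = (-11/4, -3/4)
D = (-13/4, -5/4)

1. A_x = -11/4  [AC · BF = -21/2 ∩ AC · BE = -151/2]
2. A_y = -3/4  [AC · BF = -21/2 ∩ AC · BE = -151/2]
   → A = (-11/4, -3/4)
3. D_x = -13/4  [2·signedArea(DAF) = 0 ∩ DC · BA = -19/8]
4. D_y = -5/4  [2·signedArea(DAF) = 0 ∩ DC · BA = -19/8]
   → D = (-13/4, -5/4)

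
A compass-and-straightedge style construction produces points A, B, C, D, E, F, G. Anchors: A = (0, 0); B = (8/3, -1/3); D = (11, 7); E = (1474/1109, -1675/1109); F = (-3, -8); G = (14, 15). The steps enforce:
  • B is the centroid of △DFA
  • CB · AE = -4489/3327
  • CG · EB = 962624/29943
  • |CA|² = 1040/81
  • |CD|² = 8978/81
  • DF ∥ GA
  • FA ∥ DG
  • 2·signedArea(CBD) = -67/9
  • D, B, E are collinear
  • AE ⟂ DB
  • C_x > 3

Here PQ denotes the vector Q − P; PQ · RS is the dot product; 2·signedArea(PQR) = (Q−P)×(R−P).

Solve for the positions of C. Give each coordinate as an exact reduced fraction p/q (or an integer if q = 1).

C = (32/9, -4/9)

1. C_x = 32/9  [CB · AE = -4489/3327 ∩ CG · EB = 962624/29943]
2. C_y = -4/9  [CB · AE = -4489/3327 ∩ CG · EB = 962624/29943]
   → C = (32/9, -4/9)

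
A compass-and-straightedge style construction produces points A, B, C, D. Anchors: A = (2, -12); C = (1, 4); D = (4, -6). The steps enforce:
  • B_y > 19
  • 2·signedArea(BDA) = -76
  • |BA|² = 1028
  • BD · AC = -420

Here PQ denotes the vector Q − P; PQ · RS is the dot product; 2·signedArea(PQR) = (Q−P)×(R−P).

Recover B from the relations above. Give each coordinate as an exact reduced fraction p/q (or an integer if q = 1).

1. B_x = 0  [BD · AC = -420 ∩ 2·signedArea(BDA) = -76]
2. B_y = 20  [BD · AC = -420 ∩ 2·signedArea(BDA) = -76]
   → B = (0, 20)

B = (0, 20)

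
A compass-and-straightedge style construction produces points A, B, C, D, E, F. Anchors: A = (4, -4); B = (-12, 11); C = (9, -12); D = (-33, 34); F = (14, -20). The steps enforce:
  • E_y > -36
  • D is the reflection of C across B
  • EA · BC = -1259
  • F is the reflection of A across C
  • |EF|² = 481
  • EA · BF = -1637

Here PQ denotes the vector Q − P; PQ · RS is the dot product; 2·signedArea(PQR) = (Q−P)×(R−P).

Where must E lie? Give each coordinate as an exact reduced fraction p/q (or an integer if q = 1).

1. E_x = 30  [EA · BC = -1259 ∩ EA · BF = -1637]
2. E_y = -35  [EA · BC = -1259 ∩ EA · BF = -1637]
   → E = (30, -35)

E = (30, -35)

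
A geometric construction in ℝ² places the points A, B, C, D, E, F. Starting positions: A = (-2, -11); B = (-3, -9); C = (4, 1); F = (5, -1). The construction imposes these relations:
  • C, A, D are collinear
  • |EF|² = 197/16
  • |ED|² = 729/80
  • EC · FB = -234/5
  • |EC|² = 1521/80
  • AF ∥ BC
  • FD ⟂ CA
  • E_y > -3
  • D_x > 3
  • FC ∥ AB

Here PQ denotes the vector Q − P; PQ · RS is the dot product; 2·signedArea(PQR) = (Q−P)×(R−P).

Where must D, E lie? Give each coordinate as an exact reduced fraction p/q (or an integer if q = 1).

1. D_x = 17/5  [C, A, D are collinear ∩ FD ⟂ CA]
2. D_y = -1/5  [C, A, D are collinear ∩ FD ⟂ CA]
   → D = (17/5, -1/5)
3. E_x = 41/20  [line 8·x + 8·y + 34/5 = 0 ∩ |EF|² = 197/16]
4. E_y = -29/10  [line 8·x + 8·y + 34/5 = 0 ∩ |EF|² = 197/16]
   → E = (41/20, -29/10)

D = (17/5, -1/5)
E = (41/20, -29/10)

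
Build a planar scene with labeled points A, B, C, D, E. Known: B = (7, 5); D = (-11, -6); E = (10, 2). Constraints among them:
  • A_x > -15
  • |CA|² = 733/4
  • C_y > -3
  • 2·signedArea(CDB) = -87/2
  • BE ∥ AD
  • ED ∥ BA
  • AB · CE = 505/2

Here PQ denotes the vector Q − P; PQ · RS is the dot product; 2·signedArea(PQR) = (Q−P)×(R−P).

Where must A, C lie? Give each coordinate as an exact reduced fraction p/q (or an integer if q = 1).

A = (-14, -3)
C = (-1/2, -2)

1. A_x = -14  [BE ∥ AD ∩ ED ∥ BA]
2. A_y = -3  [BE ∥ AD ∩ ED ∥ BA]
   → A = (-14, -3)
3. C_x = -1/2  [2·signedArea(CDB) = -87/2 ∩ AB · CE = 505/2]
4. C_y = -2  [2·signedArea(CDB) = -87/2 ∩ AB · CE = 505/2]
   → C = (-1/2, -2)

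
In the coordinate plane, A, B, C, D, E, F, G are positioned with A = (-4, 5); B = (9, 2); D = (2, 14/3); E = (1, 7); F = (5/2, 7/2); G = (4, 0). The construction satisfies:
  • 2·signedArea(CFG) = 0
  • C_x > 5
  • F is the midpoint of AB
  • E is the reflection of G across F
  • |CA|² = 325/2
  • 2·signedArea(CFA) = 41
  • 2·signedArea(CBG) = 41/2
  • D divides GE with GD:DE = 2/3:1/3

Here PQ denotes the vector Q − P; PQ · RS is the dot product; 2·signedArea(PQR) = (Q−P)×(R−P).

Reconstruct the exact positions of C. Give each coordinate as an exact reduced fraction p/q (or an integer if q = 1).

1. C_x = 11/2  [2·signedArea(CFG) = 0 ∩ 2·signedArea(CFA) = 41]
2. C_y = -7/2  [2·signedArea(CFG) = 0 ∩ 2·signedArea(CFA) = 41]
   → C = (11/2, -7/2)

C = (11/2, -7/2)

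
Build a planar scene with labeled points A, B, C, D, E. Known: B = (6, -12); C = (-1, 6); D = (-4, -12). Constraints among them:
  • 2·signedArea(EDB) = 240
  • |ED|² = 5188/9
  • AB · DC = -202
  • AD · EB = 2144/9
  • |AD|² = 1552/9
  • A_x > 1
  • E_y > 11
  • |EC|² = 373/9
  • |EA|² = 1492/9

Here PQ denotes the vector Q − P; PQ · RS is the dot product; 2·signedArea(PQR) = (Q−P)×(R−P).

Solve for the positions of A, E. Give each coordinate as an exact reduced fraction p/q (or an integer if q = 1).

1. A_x = 4/3  [line -3·x + -18·y + 4 = 0 ∩ |AD|² = 1552/9]
2. A_y = 0  [line -3·x + -18·y + 4 = 0 ∩ |AD|² = 1552/9]
   → A = (4/3, 0)
3. E_x = -10/3  [2·signedArea(EDB) = 240 ∩ AD · EB = 2144/9]
4. E_y = 12  [2·signedArea(EDB) = 240 ∩ AD · EB = 2144/9]
   → E = (-10/3, 12)

A = (4/3, 0)
E = (-10/3, 12)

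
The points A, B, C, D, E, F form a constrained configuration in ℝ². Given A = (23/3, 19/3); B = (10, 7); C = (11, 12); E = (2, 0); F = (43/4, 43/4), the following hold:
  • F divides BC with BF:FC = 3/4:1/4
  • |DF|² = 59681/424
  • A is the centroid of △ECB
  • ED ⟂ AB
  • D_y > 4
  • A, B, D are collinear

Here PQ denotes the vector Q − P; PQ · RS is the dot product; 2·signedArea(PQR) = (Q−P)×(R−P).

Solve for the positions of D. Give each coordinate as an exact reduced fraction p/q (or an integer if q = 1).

1. D_x = 40/53  [A, B, D are collinear ∩ ED ⟂ AB]
2. D_y = 231/53  [A, B, D are collinear ∩ ED ⟂ AB]
   → D = (40/53, 231/53)

D = (40/53, 231/53)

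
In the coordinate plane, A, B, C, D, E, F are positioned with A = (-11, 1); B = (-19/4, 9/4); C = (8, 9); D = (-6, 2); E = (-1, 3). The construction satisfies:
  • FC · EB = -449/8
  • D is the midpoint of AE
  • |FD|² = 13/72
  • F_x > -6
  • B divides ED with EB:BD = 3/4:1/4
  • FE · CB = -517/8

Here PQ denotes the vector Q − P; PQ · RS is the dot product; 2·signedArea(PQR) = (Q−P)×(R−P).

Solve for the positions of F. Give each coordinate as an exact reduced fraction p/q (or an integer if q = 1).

F = (-67/12, 25/12)

1. F_x = -67/12  [FC · EB = -449/8 ∩ FE · CB = -517/8]
2. F_y = 25/12  [FC · EB = -449/8 ∩ FE · CB = -517/8]
   → F = (-67/12, 25/12)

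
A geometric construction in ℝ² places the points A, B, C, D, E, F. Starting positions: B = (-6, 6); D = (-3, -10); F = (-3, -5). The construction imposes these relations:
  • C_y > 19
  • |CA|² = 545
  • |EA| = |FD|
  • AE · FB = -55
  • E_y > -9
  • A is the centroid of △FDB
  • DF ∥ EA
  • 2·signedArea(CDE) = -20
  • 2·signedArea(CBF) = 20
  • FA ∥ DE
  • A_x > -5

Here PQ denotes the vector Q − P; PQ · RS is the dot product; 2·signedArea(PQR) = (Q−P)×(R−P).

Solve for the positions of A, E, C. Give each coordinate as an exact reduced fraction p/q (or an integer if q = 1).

1. A_x = -4  [A is the centroid of △FDB]
2. A_y = -3  [A is the centroid of △FDB]
   → A = (-4, -3)
3. E_x = -4  [DF ∥ EA ∩ FA ∥ DE]
4. E_y = -8  [DF ∥ EA ∩ FA ∥ DE]
   → E = (-4, -8)
5. C_x = -8  [2·signedArea(CBF) = 20 ∩ 2·signedArea(CDE) = -20]
6. C_y = 20  [2·signedArea(CBF) = 20 ∩ 2·signedArea(CDE) = -20]
   → C = (-8, 20)

A = (-4, -3)
C = (-8, 20)
E = (-4, -8)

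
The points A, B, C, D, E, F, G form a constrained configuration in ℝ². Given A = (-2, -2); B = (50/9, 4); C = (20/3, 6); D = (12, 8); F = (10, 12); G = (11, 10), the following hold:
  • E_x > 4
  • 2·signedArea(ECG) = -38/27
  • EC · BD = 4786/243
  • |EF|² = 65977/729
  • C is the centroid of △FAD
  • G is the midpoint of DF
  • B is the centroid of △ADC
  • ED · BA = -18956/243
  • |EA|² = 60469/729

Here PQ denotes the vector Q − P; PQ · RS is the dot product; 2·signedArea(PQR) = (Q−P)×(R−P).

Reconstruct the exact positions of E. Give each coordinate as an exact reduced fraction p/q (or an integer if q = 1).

1. E_x = 131/27  [EC · BD = 4786/243 ∩ ED · BA = -18956/243]
2. E_y = 4  [EC · BD = 4786/243 ∩ ED · BA = -18956/243]
   → E = (131/27, 4)

E = (131/27, 4)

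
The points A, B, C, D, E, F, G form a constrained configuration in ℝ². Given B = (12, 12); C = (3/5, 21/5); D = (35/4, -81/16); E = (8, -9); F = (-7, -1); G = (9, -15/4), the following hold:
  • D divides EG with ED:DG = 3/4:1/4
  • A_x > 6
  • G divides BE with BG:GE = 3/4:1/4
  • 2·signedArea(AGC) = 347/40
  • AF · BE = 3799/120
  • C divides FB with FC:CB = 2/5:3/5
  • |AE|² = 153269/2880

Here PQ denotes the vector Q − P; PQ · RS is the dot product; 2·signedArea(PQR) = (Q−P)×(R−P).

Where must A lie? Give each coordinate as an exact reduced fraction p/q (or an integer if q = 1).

A = (181/30, -79/40)

1. A_x = 181/30  [2·signedArea(AGC) = 347/40 ∩ AF · BE = 3799/120]
2. A_y = -79/40  [2·signedArea(AGC) = 347/40 ∩ AF · BE = 3799/120]
   → A = (181/30, -79/40)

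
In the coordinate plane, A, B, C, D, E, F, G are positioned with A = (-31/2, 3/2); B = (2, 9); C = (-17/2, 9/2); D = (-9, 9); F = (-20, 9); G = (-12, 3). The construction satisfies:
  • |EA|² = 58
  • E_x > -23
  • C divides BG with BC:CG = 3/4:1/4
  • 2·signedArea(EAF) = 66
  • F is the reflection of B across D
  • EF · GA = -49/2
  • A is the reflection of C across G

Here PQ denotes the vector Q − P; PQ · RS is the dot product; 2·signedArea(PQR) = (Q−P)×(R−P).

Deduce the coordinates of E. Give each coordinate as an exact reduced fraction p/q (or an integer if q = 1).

1. E_x = -45/2  [2·signedArea(EAF) = 66 ∩ EF · GA = -49/2]
2. E_y = -3/2  [2·signedArea(EAF) = 66 ∩ EF · GA = -49/2]
   → E = (-45/2, -3/2)

E = (-45/2, -3/2)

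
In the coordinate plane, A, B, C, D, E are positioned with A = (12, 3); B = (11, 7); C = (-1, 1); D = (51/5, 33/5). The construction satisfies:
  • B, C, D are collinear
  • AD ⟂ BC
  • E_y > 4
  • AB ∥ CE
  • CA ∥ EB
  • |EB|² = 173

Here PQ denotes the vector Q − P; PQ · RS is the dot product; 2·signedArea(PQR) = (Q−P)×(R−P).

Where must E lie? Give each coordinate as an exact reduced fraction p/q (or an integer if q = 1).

E = (-2, 5)

1. E_x = -2  [CA ∥ EB ∩ AB ∥ CE]
2. E_y = 5  [CA ∥ EB ∩ AB ∥ CE]
   → E = (-2, 5)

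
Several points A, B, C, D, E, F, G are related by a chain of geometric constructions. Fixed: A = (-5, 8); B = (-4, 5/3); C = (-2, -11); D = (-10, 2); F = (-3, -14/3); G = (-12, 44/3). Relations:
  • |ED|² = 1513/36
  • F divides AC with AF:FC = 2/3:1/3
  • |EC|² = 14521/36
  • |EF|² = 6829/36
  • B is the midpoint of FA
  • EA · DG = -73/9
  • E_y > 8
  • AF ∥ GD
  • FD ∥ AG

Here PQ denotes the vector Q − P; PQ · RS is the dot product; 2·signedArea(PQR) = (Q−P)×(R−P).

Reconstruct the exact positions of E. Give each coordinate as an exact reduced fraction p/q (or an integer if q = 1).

1. E_x = -8  [line 2·x + -38/3·y + 1075/9 = 0 ∩ |ED|² = 1513/36]
2. E_y = 49/6  [line 2·x + -38/3·y + 1075/9 = 0 ∩ |ED|² = 1513/36]
   → E = (-8, 49/6)

E = (-8, 49/6)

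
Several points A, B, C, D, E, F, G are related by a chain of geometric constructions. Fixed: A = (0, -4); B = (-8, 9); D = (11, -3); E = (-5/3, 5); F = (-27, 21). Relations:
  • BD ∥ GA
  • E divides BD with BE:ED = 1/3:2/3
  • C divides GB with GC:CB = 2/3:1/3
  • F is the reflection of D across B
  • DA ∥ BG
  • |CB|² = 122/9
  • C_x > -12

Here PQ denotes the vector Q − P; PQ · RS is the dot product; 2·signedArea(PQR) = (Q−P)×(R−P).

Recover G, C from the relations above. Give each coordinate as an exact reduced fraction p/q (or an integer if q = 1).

C = (-35/3, 26/3)
G = (-19, 8)

1. G_x = -19  [BD ∥ GA ∩ DA ∥ BG]
2. G_y = 8  [BD ∥ GA ∩ DA ∥ BG]
   → G = (-19, 8)
3. C_x = -35/3  [C divides GB with GC:CB = 2/3:1/3]
4. C_y = 26/3  [C divides GB with GC:CB = 2/3:1/3]
   → C = (-35/3, 26/3)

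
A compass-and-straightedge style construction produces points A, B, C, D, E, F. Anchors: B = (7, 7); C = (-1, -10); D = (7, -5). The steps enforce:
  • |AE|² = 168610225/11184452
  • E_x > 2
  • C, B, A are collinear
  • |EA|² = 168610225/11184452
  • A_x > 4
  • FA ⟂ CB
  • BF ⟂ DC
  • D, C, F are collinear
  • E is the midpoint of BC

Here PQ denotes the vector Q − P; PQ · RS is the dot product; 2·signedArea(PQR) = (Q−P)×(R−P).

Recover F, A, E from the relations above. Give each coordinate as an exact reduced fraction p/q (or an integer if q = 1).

1. F_x = 1103/89  [D, C, F are collinear ∩ BF ⟂ DC]
2. F_y = -145/89  [D, C, F are collinear ∩ BF ⟂ DC]
   → F = (1103/89, -145/89)
3. A_x = 146191/31417  [C, B, A are collinear ∩ FA ⟂ CB]
4. A_y = 63247/31417  [C, B, A are collinear ∩ FA ⟂ CB]
   → A = (146191/31417, 63247/31417)
5. E_x = 3  [E is the midpoint of BC]
6. E_y = -3/2  [E is the midpoint of BC]
   → E = (3, -3/2)

A = (146191/31417, 63247/31417)
E = (3, -3/2)
F = (1103/89, -145/89)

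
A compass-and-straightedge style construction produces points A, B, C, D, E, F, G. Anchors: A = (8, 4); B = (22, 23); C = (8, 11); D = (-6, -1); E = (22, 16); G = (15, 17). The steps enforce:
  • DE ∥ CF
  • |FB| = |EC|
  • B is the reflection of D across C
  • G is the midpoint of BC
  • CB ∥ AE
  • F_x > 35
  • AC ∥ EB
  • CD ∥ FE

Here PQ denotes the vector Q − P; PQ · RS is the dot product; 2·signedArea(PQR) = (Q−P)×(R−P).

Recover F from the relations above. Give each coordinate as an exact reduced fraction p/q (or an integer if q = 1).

F = (36, 28)

1. F_x = 36  [CD ∥ FE ∩ DE ∥ CF]
2. F_y = 28  [CD ∥ FE ∩ DE ∥ CF]
   → F = (36, 28)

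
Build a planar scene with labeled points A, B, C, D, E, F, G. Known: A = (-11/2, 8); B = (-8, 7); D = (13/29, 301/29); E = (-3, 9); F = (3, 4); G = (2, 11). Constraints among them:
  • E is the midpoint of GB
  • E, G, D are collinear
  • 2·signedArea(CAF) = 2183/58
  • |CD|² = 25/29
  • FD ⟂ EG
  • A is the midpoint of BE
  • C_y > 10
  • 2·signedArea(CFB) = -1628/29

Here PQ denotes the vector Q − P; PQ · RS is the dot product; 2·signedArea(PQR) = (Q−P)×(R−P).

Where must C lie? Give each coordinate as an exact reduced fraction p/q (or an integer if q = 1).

1. C_x = -12/29  [2·signedArea(CAF) = 2183/58 ∩ 2·signedArea(CFB) = -1628/29]
2. C_y = 291/29  [2·signedArea(CAF) = 2183/58 ∩ 2·signedArea(CFB) = -1628/29]
   → C = (-12/29, 291/29)

C = (-12/29, 291/29)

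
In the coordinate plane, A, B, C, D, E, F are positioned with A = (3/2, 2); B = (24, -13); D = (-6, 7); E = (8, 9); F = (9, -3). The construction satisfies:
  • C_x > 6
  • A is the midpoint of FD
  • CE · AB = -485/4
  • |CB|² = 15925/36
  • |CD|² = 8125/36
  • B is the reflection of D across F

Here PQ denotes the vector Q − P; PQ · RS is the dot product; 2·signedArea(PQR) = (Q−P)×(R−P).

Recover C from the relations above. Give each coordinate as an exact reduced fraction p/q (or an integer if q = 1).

1. C_x = 13/2  [line -45/2·x + 15·y + 665/4 = 0 ∩ |CB|² = 15925/36]
2. C_y = -4/3  [line -45/2·x + 15·y + 665/4 = 0 ∩ |CB|² = 15925/36]
   → C = (13/2, -4/3)

C = (13/2, -4/3)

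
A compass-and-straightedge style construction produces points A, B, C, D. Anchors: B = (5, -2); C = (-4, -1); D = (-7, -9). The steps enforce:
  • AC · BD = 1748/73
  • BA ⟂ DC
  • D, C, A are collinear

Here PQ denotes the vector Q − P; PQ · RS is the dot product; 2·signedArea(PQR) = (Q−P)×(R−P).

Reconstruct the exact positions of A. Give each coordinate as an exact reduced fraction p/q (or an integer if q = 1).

A = (-235/73, 79/73)

1. A_x = -235/73  [D, C, A are collinear ∩ BA ⟂ DC]
2. A_y = 79/73  [D, C, A are collinear ∩ BA ⟂ DC]
   → A = (-235/73, 79/73)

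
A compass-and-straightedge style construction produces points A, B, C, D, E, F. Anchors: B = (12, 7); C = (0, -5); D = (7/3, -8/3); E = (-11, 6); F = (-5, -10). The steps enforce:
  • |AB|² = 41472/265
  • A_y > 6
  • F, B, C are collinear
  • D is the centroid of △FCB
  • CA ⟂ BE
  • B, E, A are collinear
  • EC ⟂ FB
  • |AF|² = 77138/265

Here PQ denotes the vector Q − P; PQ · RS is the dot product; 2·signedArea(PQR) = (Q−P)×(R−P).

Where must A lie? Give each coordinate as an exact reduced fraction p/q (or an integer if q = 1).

1. A_x = -132/265  [B, E, A are collinear ∩ CA ⟂ BE]
2. A_y = 1711/265  [B, E, A are collinear ∩ CA ⟂ BE]
   → A = (-132/265, 1711/265)

A = (-132/265, 1711/265)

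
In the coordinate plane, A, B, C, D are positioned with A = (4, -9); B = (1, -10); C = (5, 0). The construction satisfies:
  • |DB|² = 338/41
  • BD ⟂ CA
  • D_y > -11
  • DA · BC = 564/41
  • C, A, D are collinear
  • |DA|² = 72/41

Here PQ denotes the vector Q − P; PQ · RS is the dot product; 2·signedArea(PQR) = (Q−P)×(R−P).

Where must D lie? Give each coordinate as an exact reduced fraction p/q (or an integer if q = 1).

1. D_x = 158/41  [C, A, D are collinear ∩ BD ⟂ CA]
2. D_y = -423/41  [C, A, D are collinear ∩ BD ⟂ CA]
   → D = (158/41, -423/41)

D = (158/41, -423/41)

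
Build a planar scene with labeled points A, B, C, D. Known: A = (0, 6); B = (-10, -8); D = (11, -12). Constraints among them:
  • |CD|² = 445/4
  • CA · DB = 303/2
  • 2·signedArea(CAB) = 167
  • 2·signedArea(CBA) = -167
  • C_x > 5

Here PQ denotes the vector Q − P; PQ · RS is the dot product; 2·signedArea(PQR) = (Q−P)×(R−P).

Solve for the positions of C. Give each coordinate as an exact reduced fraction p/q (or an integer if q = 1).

1. C_x = 11/2  [CA · DB = 303/2 ∩ 2·signedArea(CBA) = -167]
2. C_y = -3  [CA · DB = 303/2 ∩ 2·signedArea(CBA) = -167]
   → C = (11/2, -3)

C = (11/2, -3)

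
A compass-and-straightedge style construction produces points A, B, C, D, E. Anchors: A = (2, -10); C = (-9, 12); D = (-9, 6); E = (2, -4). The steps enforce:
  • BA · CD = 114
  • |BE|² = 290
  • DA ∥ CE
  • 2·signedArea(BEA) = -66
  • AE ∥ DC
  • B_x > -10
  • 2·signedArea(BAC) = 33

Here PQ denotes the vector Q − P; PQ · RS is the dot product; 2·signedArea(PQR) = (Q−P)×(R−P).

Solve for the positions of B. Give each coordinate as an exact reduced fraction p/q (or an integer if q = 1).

B = (-9, 9)

1. B_x = -9  [2·signedArea(BAC) = 33 ∩ 2·signedArea(BEA) = -66]
2. B_y = 9  [2·signedArea(BAC) = 33 ∩ 2·signedArea(BEA) = -66]
   → B = (-9, 9)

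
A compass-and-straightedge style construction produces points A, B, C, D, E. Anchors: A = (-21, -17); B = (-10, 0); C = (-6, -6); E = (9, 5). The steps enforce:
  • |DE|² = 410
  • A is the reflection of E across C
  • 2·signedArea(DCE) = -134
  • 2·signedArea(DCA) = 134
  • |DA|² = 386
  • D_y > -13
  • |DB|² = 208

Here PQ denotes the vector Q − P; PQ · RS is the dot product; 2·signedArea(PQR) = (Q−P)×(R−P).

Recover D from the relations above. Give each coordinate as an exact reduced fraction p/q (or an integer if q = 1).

1. D_x = -2  [line -11·x + 15·y + 158 = 0 ∩ |DA|² = 386]
2. D_y = -12  [line -11·x + 15·y + 158 = 0 ∩ |DA|² = 386]
   → D = (-2, -12)

D = (-2, -12)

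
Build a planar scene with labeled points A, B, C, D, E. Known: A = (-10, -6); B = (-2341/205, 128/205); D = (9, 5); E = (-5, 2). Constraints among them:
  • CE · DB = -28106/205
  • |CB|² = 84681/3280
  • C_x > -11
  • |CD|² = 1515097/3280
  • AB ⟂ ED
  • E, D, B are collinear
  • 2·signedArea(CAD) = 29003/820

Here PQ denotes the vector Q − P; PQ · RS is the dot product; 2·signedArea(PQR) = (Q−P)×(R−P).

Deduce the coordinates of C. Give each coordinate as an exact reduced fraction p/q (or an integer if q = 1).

C = (-8491/820, -1781/410)

1. C_x = -8491/820  [2·signedArea(CAD) = 29003/820 ∩ CE · DB = -28106/205]
2. C_y = -1781/410  [2·signedArea(CAD) = 29003/820 ∩ CE · DB = -28106/205]
   → C = (-8491/820, -1781/410)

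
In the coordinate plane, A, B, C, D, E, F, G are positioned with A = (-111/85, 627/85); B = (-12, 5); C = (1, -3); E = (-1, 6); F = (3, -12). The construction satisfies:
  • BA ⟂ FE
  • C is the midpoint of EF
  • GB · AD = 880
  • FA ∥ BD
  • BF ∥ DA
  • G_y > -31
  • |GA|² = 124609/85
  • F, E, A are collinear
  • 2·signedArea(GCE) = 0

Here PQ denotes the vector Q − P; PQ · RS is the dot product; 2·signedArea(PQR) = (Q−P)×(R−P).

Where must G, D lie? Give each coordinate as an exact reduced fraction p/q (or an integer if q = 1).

1. D_x = -1386/85  [BF ∥ DA ∩ FA ∥ BD]
2. D_y = 2072/85  [BF ∥ DA ∩ FA ∥ BD]
   → D = (-1386/85, 2072/85)
3. G_x = 7  [2·signedArea(GCE) = 0 ∩ GB · AD = 880]
4. G_y = -30  [2·signedArea(GCE) = 0 ∩ GB · AD = 880]
   → G = (7, -30)

D = (-1386/85, 2072/85)
G = (7, -30)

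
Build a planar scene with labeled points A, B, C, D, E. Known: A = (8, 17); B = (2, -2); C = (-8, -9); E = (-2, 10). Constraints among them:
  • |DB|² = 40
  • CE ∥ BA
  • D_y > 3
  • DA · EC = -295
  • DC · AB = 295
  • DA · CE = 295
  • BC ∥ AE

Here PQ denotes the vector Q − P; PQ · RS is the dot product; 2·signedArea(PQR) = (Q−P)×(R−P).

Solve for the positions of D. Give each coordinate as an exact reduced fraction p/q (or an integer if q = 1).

D = (0, 4)

1. D_x = 0  [line 6·x + 19·y + -76 = 0 ∩ |DB|² = 40]
2. D_y = 4  [line 6·x + 19·y + -76 = 0 ∩ |DB|² = 40]
   → D = (0, 4)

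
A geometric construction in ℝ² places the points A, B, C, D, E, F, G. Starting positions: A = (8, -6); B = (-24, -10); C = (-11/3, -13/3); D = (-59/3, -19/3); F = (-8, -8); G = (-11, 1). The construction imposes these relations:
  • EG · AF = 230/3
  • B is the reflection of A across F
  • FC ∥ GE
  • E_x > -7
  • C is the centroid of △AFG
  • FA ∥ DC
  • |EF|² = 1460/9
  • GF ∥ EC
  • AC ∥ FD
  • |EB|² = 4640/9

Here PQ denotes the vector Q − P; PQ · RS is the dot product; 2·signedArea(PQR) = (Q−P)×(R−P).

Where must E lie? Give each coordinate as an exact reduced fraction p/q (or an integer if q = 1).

1. E_x = -20/3  [GF ∥ EC ∩ FC ∥ GE]
2. E_y = 14/3  [GF ∥ EC ∩ FC ∥ GE]
   → E = (-20/3, 14/3)

E = (-20/3, 14/3)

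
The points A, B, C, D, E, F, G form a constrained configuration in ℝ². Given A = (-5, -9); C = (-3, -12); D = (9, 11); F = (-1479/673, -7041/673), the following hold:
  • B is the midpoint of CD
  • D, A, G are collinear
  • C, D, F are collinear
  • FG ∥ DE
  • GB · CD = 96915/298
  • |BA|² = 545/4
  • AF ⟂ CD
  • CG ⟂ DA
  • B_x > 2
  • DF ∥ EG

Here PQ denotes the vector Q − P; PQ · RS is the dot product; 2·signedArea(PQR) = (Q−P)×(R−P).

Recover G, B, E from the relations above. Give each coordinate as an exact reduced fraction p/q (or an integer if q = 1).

B = (3, -1/2)
E = (546103/100277, 1141983/100277)
G = (-857/149, -1501/149)

1. G_x = -857/149  [D, A, G are collinear ∩ CG ⟂ DA]
2. G_y = -1501/149  [D, A, G are collinear ∩ CG ⟂ DA]
   → G = (-857/149, -1501/149)
3. B_x = 3  [B is the midpoint of CD]
4. B_y = -1/2  [B is the midpoint of CD]
   → B = (3, -1/2)
5. E_x = 546103/100277  [DF ∥ EG ∩ FG ∥ DE]
6. E_y = 1141983/100277  [DF ∥ EG ∩ FG ∥ DE]
   → E = (546103/100277, 1141983/100277)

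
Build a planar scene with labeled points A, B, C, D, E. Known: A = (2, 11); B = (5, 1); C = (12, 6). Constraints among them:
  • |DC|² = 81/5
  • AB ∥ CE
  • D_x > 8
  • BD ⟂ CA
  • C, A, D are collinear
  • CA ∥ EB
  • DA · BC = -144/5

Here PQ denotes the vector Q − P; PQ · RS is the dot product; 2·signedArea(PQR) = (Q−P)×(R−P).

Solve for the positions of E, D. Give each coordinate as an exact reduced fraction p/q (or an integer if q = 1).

D = (42/5, 39/5)
E = (15, -4)

1. E_x = 15  [CA ∥ EB ∩ AB ∥ CE]
2. E_y = -4  [CA ∥ EB ∩ AB ∥ CE]
   → E = (15, -4)
3. D_x = 42/5  [C, A, D are collinear ∩ BD ⟂ CA]
4. D_y = 39/5  [C, A, D are collinear ∩ BD ⟂ CA]
   → D = (42/5, 39/5)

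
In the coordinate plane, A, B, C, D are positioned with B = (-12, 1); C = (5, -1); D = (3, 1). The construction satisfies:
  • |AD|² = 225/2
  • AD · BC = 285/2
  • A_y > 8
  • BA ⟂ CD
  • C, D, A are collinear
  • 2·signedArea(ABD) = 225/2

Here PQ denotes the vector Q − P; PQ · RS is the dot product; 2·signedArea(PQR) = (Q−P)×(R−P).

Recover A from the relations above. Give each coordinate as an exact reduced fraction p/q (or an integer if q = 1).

A = (-9/2, 17/2)

1. A_x = -9/2  [C, D, A are collinear ∩ BA ⟂ CD]
2. A_y = 17/2  [C, D, A are collinear ∩ BA ⟂ CD]
   → A = (-9/2, 17/2)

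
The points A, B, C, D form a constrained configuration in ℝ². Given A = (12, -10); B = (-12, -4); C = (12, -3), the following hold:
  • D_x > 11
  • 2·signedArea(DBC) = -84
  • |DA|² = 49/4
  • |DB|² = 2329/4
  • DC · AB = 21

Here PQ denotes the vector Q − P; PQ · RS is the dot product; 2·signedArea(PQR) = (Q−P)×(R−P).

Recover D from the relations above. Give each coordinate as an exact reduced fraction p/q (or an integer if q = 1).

1. D_x = 12  [DC · AB = 21 ∩ 2·signedArea(DBC) = -84]
2. D_y = -13/2  [DC · AB = 21 ∩ 2·signedArea(DBC) = -84]
   → D = (12, -13/2)

D = (12, -13/2)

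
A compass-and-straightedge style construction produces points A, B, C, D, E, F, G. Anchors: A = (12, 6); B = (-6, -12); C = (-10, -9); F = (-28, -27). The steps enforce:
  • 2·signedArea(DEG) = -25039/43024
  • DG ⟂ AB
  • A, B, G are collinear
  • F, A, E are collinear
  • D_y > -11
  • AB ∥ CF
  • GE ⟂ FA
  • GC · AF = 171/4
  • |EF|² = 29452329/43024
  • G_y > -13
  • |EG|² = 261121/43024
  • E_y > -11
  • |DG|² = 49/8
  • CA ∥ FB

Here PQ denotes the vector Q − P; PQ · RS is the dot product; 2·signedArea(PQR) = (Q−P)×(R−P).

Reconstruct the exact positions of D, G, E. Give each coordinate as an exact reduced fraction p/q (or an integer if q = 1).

D = (-8, -21/2)
E = (-21022/2689, -111321/10756)
G = (-25/4, -49/4)

1. G_x = -25/4  [A, B, G are collinear ∩ GC · AF = 171/4]
2. G_y = -49/4  [A, B, G are collinear ∩ GC · AF = 171/4]
   → G = (-25/4, -49/4)
3. E_x = -21022/2689  [F, A, E are collinear ∩ GE ⟂ FA]
4. E_y = -111321/10756  [F, A, E are collinear ∩ GE ⟂ FA]
   → E = (-21022/2689, -111321/10756)
5. D_x = -8  [2·signedArea(DEG) = -25039/43024 ∩ DG ⟂ AB]
6. D_y = -21/2  [2·signedArea(DEG) = -25039/43024 ∩ DG ⟂ AB]
   → D = (-8, -21/2)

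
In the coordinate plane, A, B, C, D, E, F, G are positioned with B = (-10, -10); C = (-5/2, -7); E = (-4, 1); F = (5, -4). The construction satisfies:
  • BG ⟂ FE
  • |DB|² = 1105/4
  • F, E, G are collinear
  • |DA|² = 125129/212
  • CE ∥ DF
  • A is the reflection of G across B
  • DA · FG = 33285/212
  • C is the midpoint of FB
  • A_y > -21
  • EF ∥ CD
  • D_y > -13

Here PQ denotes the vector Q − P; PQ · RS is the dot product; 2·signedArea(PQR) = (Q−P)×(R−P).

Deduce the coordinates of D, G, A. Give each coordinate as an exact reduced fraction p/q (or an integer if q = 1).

1. D_x = 13/2  [CE ∥ DF ∩ EF ∥ CD]
2. D_y = -12  [CE ∥ DF ∩ EF ∥ CD]
   → D = (13/2, -12)
3. G_x = -415/106  [F, E, G are collinear ∩ BG ⟂ FE]
4. G_y = 101/106  [F, E, G are collinear ∩ BG ⟂ FE]
   → G = (-415/106, 101/106)
5. A_x = -1705/106  [A is the reflection of G across B]
6. A_y = -2221/106  [A is the reflection of G across B]
   → A = (-1705/106, -2221/106)

A = (-1705/106, -2221/106)
D = (13/2, -12)
G = (-415/106, 101/106)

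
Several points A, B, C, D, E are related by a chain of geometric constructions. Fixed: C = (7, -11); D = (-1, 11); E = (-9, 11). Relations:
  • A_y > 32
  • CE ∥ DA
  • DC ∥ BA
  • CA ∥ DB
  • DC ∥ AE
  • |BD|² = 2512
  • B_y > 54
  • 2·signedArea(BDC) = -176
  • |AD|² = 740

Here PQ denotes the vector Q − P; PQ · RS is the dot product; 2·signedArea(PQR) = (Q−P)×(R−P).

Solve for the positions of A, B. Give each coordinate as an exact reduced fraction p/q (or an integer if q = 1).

1. A_x = -17  [DC ∥ AE ∩ CE ∥ DA]
2. A_y = 33  [DC ∥ AE ∩ CE ∥ DA]
   → A = (-17, 33)
3. B_x = -25  [DC ∥ BA ∩ CA ∥ DB]
4. B_y = 55  [DC ∥ BA ∩ CA ∥ DB]
   → B = (-25, 55)

A = (-17, 33)
B = (-25, 55)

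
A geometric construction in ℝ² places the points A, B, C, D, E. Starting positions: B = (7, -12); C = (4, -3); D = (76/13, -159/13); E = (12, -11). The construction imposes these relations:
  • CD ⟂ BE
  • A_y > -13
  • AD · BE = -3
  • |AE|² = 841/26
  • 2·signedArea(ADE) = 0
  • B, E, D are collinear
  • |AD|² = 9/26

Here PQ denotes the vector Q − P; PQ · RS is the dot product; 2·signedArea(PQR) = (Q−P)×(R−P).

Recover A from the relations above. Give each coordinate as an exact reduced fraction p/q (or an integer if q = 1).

1. A_x = 167/26  [2·signedArea(ADE) = 0 ∩ AD · BE = -3]
2. A_y = -315/26  [2·signedArea(ADE) = 0 ∩ AD · BE = -3]
   → A = (167/26, -315/26)

A = (167/26, -315/26)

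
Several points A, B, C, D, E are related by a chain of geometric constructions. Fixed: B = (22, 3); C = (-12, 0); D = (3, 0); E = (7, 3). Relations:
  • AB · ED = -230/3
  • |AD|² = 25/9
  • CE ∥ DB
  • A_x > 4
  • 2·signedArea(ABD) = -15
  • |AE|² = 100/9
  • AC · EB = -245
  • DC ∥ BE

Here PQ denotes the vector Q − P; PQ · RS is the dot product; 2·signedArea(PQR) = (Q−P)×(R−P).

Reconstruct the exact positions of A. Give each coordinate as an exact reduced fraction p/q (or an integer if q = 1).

A = (13/3, 1)

1. A_x = 13/3  [2·signedArea(ABD) = -15 ∩ AC · EB = -245]
2. A_y = 1  [2·signedArea(ABD) = -15 ∩ AC · EB = -245]
   → A = (13/3, 1)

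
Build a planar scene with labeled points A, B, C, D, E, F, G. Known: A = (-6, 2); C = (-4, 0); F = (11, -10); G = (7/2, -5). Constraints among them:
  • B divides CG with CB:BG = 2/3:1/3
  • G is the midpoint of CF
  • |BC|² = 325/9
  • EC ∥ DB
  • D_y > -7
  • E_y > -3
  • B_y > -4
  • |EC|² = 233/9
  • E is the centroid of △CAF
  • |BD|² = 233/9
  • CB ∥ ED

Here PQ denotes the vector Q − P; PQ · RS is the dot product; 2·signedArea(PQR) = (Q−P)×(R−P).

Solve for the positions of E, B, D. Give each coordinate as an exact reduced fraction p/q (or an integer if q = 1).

B = (1, -10/3)
D = (16/3, -6)
E = (1/3, -8/3)

1. E_x = 1/3  [E is the centroid of △CAF]
2. E_y = -8/3  [E is the centroid of △CAF]
   → E = (1/3, -8/3)
3. B_x = 1  [B divides CG with CB:BG = 2/3:1/3]
4. B_y = -10/3  [B divides CG with CB:BG = 2/3:1/3]
   → B = (1, -10/3)
5. D_x = 16/3  [EC ∥ DB ∩ CB ∥ ED]
6. D_y = -6  [EC ∥ DB ∩ CB ∥ ED]
   → D = (16/3, -6)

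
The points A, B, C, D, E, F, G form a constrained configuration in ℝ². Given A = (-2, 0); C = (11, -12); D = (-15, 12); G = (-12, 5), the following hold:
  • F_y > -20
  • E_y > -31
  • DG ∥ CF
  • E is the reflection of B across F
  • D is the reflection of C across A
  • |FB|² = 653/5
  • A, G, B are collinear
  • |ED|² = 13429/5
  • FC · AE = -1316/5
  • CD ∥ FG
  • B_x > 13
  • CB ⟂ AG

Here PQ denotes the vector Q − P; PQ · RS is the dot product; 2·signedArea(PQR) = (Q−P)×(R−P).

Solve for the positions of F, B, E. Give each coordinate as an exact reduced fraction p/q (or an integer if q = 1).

1. F_x = 14  [CD ∥ FG ∩ DG ∥ CF]
2. F_y = -19  [CD ∥ FG ∩ DG ∥ CF]
   → F = (14, -19)
3. B_x = 66/5  [A, G, B are collinear ∩ CB ⟂ AG]
4. B_y = -38/5  [A, G, B are collinear ∩ CB ⟂ AG]
   → B = (66/5, -38/5)
5. E_x = 74/5  [E is the reflection of B across F]
6. E_y = -152/5  [E is the reflection of B across F]
   → E = (74/5, -152/5)

B = (66/5, -38/5)
E = (74/5, -152/5)
F = (14, -19)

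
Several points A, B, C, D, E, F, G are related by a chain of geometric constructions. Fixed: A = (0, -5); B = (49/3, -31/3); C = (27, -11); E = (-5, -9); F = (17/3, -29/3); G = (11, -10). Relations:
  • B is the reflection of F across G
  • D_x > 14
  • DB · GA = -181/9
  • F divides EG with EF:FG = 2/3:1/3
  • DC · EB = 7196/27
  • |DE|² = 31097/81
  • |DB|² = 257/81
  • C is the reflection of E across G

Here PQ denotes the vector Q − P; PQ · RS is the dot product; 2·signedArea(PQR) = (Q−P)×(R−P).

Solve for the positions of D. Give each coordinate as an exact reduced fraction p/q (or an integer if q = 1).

D = (131/9, -92/9)

1. D_x = 131/9  [DC · EB = 7196/27 ∩ DB · GA = -181/9]
2. D_y = -92/9  [DC · EB = 7196/27 ∩ DB · GA = -181/9]
   → D = (131/9, -92/9)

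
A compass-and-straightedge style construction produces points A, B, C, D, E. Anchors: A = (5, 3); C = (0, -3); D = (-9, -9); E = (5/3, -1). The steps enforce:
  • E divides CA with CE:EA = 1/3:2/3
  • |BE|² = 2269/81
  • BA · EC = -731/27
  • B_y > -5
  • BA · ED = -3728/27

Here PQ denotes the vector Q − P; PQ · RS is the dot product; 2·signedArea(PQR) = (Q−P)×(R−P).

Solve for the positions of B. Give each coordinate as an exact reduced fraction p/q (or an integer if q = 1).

B = (-22/9, -13/3)

1. B_x = -22/9  [BA · ED = -3728/27 ∩ BA · EC = -731/27]
2. B_y = -13/3  [BA · ED = -3728/27 ∩ BA · EC = -731/27]
   → B = (-22/9, -13/3)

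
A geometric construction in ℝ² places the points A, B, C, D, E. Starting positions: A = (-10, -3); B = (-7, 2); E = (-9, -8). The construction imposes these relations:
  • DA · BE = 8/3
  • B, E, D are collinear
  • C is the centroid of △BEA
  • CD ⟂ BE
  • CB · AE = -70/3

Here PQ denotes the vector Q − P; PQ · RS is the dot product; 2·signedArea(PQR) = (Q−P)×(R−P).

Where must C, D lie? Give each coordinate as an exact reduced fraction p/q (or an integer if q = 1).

1. C_x = -26/3  [C is the centroid of △BEA]
2. C_y = -3  [C is the centroid of △BEA]
   → C = (-26/3, -3)
3. D_x = -313/39  [B, E, D are collinear ∩ CD ⟂ BE]
4. D_y = -122/39  [B, E, D are collinear ∩ CD ⟂ BE]
   → D = (-313/39, -122/39)

C = (-26/3, -3)
D = (-313/39, -122/39)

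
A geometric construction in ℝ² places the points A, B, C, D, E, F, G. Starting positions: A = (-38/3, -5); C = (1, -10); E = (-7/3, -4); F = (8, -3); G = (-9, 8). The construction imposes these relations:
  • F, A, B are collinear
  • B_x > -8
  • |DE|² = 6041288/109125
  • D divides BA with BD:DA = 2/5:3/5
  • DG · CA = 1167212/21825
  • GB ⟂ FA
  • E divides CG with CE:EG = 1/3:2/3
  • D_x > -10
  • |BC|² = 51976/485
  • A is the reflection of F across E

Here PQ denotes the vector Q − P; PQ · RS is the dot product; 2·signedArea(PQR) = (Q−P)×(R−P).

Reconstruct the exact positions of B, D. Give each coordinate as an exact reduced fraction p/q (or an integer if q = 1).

1. B_x = -3777/485  [F, A, B are collinear ∩ GB ⟂ FA]
2. B_y = -2196/485  [F, A, B are collinear ∩ GB ⟂ FA]
   → B = (-3777/485, -2196/485)
3. D_x = -70853/7275  [D divides BA with BD:DA = 2/5:3/5]
4. D_y = -11438/2425  [D divides BA with BD:DA = 2/5:3/5]
   → D = (-70853/7275, -11438/2425)

B = (-3777/485, -2196/485)
D = (-70853/7275, -11438/2425)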